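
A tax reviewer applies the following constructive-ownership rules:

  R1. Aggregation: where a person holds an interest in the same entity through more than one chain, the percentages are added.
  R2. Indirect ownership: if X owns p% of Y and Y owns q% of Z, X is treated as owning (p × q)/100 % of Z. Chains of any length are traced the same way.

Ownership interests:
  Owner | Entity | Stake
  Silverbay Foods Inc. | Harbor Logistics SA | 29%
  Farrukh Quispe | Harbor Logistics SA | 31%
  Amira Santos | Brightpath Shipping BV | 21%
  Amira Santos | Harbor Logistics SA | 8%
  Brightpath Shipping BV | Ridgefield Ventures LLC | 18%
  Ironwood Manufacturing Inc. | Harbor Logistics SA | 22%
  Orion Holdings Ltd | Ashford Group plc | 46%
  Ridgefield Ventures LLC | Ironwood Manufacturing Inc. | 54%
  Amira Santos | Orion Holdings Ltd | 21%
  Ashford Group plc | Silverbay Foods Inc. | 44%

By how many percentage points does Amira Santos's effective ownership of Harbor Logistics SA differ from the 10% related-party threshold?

Chain via Brightpath Shipping BV → Ridgefield Ventures LLC → Ironwood Manufacturing Inc. (R2): 21% × 18% × 54% × 22% = 0.449064% of Harbor Logistics SA.
Chain via Orion Holdings Ltd → Ashford Group plc → Silverbay Foods Inc. (R2): 21% × 46% × 44% × 29% = 1.232616% of Harbor Logistics SA.
Direct interest in Harbor Logistics SA: 8%.
Aggregating (R1): 0.449064% + 1.232616% + 8% = 9.68168%.
9.68168% falls short of the 10% threshold by 0.31832 percentage points.

0.31832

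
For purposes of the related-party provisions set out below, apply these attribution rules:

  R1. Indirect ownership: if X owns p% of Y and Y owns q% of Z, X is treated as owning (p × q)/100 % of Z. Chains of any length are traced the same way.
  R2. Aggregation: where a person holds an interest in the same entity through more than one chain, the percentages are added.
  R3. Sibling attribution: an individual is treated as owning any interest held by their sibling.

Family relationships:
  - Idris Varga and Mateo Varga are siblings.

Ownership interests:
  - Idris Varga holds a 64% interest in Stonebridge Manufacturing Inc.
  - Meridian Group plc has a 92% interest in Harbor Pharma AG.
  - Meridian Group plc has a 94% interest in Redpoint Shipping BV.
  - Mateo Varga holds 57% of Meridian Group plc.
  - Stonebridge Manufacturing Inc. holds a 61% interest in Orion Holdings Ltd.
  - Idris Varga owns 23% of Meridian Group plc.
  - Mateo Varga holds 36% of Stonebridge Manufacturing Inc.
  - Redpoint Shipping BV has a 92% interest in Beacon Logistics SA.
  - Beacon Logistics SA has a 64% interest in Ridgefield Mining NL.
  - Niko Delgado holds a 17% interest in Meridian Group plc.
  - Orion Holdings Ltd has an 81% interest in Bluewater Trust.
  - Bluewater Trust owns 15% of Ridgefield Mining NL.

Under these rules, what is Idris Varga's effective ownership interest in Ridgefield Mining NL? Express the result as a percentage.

By sibling attribution (R3), Idris Varga is treated as also owning Mateo Varga's interest in Meridian Group plc, giving 23% + 57% = 80%.
By sibling attribution (R3), Idris Varga is treated as also owning Mateo Varga's interest in Stonebridge Manufacturing Inc, giving 64% + 36% = 100%.
Chain via Meridian Group plc → Redpoint Shipping BV → Beacon Logistics SA (R1): 80% × 94% × 92% × 64% = 44.27776% of Ridgefield Mining NL.
Chain via Stonebridge Manufacturing Inc. → Orion Holdings Ltd → Bluewater Trust (R1): 100% × 61% × 81% × 15% = 7.4115% of Ridgefield Mining NL.
Aggregating (R2): 44.27776% + 7.4115% = 51.68926%.

51.68926%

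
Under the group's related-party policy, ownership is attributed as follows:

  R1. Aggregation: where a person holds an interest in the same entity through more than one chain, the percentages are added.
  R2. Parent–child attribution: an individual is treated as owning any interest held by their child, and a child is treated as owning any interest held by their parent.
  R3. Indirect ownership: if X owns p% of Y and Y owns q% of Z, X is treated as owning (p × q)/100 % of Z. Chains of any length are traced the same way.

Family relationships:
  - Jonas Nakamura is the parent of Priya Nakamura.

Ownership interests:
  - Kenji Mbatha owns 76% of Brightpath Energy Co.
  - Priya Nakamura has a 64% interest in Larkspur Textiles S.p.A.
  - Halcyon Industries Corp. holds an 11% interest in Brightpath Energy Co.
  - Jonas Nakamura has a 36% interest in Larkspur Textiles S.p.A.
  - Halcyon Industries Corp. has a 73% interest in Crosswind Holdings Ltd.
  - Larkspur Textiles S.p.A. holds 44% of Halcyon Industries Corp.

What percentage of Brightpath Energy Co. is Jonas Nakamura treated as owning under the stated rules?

By parent–child attribution (R2), Jonas Nakamura is treated as also owning Priya Nakamura's interest in Larkspur Textiles S.p.A, giving 36% + 64% = 100%.
Chain via Larkspur Textiles S.p.A. → Halcyon Industries Corp. (R3): 100% × 44% × 11% = 4.84% of Brightpath Energy Co.

4.84%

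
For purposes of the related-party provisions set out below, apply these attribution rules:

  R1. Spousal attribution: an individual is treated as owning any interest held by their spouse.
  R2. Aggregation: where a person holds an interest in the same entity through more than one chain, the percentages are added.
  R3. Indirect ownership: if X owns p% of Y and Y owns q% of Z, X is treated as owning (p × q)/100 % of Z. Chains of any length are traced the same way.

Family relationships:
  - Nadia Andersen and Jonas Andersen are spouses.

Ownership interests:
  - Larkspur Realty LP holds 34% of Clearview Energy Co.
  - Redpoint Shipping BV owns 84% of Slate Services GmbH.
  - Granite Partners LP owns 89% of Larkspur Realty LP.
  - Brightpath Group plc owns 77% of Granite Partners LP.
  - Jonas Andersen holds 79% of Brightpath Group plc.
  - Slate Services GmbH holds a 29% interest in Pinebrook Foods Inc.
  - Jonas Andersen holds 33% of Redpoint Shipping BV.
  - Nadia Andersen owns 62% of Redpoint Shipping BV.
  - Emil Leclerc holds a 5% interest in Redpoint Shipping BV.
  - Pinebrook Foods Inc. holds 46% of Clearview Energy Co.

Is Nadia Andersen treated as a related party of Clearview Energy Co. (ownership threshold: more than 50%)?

No

By spousal attribution (R1), Nadia Andersen is treated as also owning Jonas Andersen's interest in Redpoint Shipping BV, giving 62% + 33% = 95%.
By spousal attribution (R1), Nadia Andersen is treated as owning Jonas Andersen's 79% interest in Brightpath Group plc.
Chain via Redpoint Shipping BV → Slate Services GmbH → Pinebrook Foods Inc. (R3): 95% × 84% × 29% × 46% = 10.64532% of Clearview Energy Co.
Chain via Brightpath Group plc → Granite Partners LP → Larkspur Realty LP (R3): 79% × 77% × 89% × 34% = 18.407158% of Clearview Energy Co.
Aggregating (R2): 10.64532% + 18.407158% = 29.052478%.
29.052478% does not exceed the 50% threshold, so Nadia is not a related party to Clearview Energy Co.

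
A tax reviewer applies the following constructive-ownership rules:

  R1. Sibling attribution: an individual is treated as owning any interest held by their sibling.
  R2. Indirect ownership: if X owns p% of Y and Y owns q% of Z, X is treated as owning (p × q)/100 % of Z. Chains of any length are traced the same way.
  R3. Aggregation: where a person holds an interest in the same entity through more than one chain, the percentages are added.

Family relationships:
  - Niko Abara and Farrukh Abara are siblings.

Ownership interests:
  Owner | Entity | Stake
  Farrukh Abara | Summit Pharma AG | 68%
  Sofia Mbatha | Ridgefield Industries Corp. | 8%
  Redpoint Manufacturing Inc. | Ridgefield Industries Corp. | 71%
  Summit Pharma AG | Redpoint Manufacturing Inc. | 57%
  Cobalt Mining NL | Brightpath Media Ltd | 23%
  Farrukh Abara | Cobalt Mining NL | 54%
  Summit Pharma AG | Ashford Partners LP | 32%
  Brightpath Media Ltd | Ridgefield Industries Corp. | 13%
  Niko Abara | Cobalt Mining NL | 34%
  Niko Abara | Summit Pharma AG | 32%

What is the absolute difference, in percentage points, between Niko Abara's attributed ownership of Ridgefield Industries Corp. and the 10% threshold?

33.1012

By sibling attribution (R1), Niko Abara is treated as also owning Farrukh Abara's interest in Cobalt Mining NL, giving 34% + 54% = 88%.
By sibling attribution (R1), Niko Abara is treated as also owning Farrukh Abara's interest in Summit Pharma AG, giving 32% + 68% = 100%.
Chain via Cobalt Mining NL → Brightpath Media Ltd (R2): 88% × 23% × 13% = 2.6312% of Ridgefield Industries Corp.
Chain via Summit Pharma AG → Redpoint Manufacturing Inc. (R2): 100% × 57% × 71% = 40.47% of Ridgefield Industries Corp.
Aggregating (R3): 2.6312% + 40.47% = 43.1012%.
43.1012% exceeds the 10% threshold by 33.1012 percentage points.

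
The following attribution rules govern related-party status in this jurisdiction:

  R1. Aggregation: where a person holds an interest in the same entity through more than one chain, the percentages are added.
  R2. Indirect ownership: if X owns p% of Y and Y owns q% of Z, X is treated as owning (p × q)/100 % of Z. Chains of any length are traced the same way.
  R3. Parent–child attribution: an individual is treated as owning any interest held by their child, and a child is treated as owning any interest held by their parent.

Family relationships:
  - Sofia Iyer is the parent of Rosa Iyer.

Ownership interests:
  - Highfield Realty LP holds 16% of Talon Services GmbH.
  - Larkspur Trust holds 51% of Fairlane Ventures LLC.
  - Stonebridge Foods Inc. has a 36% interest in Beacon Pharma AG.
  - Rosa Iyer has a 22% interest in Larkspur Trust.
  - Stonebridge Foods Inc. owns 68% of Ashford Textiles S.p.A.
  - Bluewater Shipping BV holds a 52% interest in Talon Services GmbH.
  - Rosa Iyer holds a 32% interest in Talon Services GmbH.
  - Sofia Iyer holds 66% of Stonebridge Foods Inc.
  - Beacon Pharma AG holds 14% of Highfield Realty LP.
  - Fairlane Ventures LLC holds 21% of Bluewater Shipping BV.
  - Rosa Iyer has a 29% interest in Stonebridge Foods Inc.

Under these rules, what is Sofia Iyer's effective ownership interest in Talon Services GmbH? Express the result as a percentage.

By parent–child attribution (R3), Sofia Iyer is treated as also owning Rosa Iyer's interest in Stonebridge Foods Inc, giving 66% + 29% = 95%.
By parent–child attribution (R3), Sofia Iyer is treated as owning Rosa Iyer's 22% interest in Larkspur Trust.
By parent–child attribution (R3), Sofia Iyer is treated as owning Rosa Iyer's 32% interest in Talon Services GmbH.
Chain via Stonebridge Foods Inc. → Beacon Pharma AG → Highfield Realty LP (R2): 95% × 36% × 14% × 16% = 0.76608% of Talon Services GmbH.
Chain via Larkspur Trust → Fairlane Ventures LLC → Bluewater Shipping BV (R2): 22% × 51% × 21% × 52% = 1.225224% of Talon Services GmbH.
Direct interest in Talon Services GmbH: 32%.
Aggregating (R1): 0.76608% + 1.225224% + 32% = 33.991304%.

33.991304%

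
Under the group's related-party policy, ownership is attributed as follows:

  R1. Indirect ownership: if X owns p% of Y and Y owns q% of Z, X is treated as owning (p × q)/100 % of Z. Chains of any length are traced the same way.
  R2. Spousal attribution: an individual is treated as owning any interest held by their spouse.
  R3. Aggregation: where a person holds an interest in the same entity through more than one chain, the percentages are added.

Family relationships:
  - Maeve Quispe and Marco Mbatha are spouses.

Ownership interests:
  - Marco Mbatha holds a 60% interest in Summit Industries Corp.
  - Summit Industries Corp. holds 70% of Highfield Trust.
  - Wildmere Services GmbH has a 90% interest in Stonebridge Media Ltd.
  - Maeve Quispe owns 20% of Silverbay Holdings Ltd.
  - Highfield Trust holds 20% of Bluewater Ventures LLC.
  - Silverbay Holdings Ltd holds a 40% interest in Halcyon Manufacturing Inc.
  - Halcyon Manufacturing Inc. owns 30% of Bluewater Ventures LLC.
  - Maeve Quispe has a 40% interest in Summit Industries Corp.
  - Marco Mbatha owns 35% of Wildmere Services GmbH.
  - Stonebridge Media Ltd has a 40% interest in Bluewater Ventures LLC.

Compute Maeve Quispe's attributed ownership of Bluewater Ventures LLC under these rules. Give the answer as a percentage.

29%

By spousal attribution (R2), Maeve Quispe is treated as also owning Marco Mbatha's interest in Summit Industries Corp, giving 40% + 60% = 100%.
By spousal attribution (R2), Maeve Quispe is treated as owning Marco Mbatha's 35% interest in Wildmere Services GmbH.
Chain via Silverbay Holdings Ltd → Halcyon Manufacturing Inc. (R1): 20% × 40% × 30% = 2.4% of Bluewater Ventures LLC.
Chain via Summit Industries Corp. → Highfield Trust (R1): 100% × 70% × 20% = 14% of Bluewater Ventures LLC.
Chain via Wildmere Services GmbH → Stonebridge Media Ltd (R1): 35% × 90% × 40% = 12.6% of Bluewater Ventures LLC.
Aggregating (R3): 2.4% + 14% + 12.6% = 29%.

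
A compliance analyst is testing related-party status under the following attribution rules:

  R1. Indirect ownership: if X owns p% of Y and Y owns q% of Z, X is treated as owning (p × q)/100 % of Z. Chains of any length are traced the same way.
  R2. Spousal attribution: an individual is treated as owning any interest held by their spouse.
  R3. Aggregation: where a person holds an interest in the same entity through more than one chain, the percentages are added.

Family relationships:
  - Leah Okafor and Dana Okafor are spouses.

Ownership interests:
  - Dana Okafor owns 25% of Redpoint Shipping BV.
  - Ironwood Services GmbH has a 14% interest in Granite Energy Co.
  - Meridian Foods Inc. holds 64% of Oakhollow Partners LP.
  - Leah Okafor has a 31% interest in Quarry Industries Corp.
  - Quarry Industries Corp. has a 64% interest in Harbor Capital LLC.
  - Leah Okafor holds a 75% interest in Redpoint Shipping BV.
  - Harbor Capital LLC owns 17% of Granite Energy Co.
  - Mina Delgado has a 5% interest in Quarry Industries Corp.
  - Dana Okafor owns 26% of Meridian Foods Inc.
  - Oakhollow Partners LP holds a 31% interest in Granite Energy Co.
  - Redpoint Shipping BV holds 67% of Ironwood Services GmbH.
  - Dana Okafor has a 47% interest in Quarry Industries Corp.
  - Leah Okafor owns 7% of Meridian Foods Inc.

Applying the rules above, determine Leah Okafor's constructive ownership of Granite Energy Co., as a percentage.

24.4136%

By spousal attribution (R2), Leah Okafor is treated as also owning Dana Okafor's interest in Quarry Industries Corp, giving 31% + 47% = 78%.
By spousal attribution (R2), Leah Okafor is treated as also owning Dana Okafor's interest in Redpoint Shipping BV, giving 75% + 25% = 100%.
By spousal attribution (R2), Leah Okafor is treated as also owning Dana Okafor's interest in Meridian Foods Inc, giving 7% + 26% = 33%.
Chain via Quarry Industries Corp. → Harbor Capital LLC (R1): 78% × 64% × 17% = 8.4864% of Granite Energy Co.
Chain via Redpoint Shipping BV → Ironwood Services GmbH (R1): 100% × 67% × 14% = 9.38% of Granite Energy Co.
Chain via Meridian Foods Inc. → Oakhollow Partners LP (R1): 33% × 64% × 31% = 6.5472% of Granite Energy Co.
Aggregating (R3): 8.4864% + 9.38% + 6.5472% = 24.4136%.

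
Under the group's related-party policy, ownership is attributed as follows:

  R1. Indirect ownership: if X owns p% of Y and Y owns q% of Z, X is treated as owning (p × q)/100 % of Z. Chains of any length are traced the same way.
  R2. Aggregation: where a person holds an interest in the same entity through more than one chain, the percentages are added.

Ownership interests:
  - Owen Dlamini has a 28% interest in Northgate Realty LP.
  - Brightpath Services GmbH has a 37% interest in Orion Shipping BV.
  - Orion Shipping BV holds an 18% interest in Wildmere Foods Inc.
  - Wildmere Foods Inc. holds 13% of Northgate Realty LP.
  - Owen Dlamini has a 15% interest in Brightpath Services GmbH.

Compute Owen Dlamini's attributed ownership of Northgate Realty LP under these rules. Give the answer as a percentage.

28.12987%

Chain via Brightpath Services GmbH → Orion Shipping BV → Wildmere Foods Inc. (R1): 15% × 37% × 18% × 13% = 0.12987% of Northgate Realty LP.
Direct interest in Northgate Realty LP: 28%.
Aggregating (R2): 0.12987% + 28% = 28.12987%.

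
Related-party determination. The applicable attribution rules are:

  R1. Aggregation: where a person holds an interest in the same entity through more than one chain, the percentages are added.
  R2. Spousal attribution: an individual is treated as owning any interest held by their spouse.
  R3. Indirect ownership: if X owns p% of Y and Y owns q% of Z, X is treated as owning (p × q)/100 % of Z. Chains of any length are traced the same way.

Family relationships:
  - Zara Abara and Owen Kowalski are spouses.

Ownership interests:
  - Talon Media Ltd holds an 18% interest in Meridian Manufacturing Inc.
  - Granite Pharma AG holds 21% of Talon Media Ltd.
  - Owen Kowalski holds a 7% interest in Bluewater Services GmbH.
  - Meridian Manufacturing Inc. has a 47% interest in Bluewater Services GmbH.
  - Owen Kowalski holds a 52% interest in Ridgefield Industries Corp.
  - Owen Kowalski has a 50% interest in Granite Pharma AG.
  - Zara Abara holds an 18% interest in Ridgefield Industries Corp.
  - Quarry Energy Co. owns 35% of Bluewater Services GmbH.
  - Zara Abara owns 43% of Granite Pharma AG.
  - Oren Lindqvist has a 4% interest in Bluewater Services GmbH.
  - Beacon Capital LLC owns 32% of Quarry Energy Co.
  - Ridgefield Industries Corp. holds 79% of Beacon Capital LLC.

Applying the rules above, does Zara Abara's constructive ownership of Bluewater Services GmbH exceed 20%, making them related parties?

By spousal attribution (R2), Zara Abara is treated as also owning Owen Kowalski's interest in Ridgefield Industries Corp, giving 18% + 52% = 70%.
By spousal attribution (R2), Zara Abara is treated as also owning Owen Kowalski's interest in Granite Pharma AG, giving 43% + 50% = 93%.
By spousal attribution (R2), Zara Abara is treated as owning Owen Kowalski's 7% interest in Bluewater Services GmbH.
Chain via Ridgefield Industries Corp. → Beacon Capital LLC → Quarry Energy Co. (R3): 70% × 79% × 32% × 35% = 6.1936% of Bluewater Services GmbH.
Chain via Granite Pharma AG → Talon Media Ltd → Meridian Manufacturing Inc. (R3): 93% × 21% × 18% × 47% = 1.652238% of Bluewater Services GmbH.
Direct interest in Bluewater Services GmbH: 7%.
Aggregating (R1): 6.1936% + 1.652238% + 7% = 14.845838%.
14.845838% does not exceed the 20% threshold, so Zara is not a related party to Bluewater Services GmbH.

No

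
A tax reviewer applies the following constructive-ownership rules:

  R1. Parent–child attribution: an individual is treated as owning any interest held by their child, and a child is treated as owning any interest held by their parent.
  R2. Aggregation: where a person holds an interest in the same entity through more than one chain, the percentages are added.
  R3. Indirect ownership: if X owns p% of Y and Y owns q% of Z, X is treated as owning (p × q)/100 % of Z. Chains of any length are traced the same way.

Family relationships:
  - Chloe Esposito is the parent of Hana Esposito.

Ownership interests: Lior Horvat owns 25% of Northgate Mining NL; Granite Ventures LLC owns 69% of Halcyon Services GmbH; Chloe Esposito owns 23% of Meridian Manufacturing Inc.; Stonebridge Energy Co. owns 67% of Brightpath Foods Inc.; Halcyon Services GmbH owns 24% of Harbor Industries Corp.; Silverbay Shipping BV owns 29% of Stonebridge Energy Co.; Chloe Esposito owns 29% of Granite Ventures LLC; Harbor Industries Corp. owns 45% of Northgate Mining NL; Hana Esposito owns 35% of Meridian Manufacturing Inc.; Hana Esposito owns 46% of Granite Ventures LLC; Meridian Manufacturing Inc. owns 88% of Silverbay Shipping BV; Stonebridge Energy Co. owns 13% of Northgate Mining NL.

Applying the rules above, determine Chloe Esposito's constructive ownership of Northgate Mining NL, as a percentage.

7.513208%

By parent–child attribution (R1), Chloe Esposito is treated as also owning Hana Esposito's interest in Meridian Manufacturing Inc, giving 23% + 35% = 58%.
By parent–child attribution (R1), Chloe Esposito is treated as also owning Hana Esposito's interest in Granite Ventures LLC, giving 29% + 46% = 75%.
Chain via Meridian Manufacturing Inc. → Silverbay Shipping BV → Stonebridge Energy Co. (R3): 58% × 88% × 29% × 13% = 1.924208% of Northgate Mining NL.
Chain via Granite Ventures LLC → Halcyon Services GmbH → Harbor Industries Corp. (R3): 75% × 69% × 24% × 45% = 5.589% of Northgate Mining NL.
Aggregating (R2): 1.924208% + 5.589% = 7.513208%.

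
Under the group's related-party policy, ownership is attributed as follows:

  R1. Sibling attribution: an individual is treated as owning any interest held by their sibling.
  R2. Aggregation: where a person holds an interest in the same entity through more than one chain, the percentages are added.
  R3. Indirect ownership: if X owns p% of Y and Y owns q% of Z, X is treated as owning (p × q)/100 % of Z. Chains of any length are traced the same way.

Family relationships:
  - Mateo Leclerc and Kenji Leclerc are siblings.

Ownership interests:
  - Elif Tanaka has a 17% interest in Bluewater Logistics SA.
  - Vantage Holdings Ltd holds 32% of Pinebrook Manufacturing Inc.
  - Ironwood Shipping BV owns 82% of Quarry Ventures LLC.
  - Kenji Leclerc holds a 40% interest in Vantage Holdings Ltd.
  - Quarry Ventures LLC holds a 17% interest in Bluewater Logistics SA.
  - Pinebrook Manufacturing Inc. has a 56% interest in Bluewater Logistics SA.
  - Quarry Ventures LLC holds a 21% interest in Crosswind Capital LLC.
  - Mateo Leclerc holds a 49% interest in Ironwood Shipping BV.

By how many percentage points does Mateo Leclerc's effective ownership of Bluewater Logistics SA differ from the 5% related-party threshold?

8.9986

By sibling attribution (R1), Mateo Leclerc is treated as owning Kenji Leclerc's 40% interest in Vantage Holdings Ltd.
Chain via Ironwood Shipping BV → Quarry Ventures LLC (R3): 49% × 82% × 17% = 6.8306% of Bluewater Logistics SA.
Chain via Vantage Holdings Ltd → Pinebrook Manufacturing Inc. (R3): 40% × 32% × 56% = 7.168% of Bluewater Logistics SA.
Aggregating (R2): 6.8306% + 7.168% = 13.9986%.
13.9986% exceeds the 5% threshold by 8.9986 percentage points.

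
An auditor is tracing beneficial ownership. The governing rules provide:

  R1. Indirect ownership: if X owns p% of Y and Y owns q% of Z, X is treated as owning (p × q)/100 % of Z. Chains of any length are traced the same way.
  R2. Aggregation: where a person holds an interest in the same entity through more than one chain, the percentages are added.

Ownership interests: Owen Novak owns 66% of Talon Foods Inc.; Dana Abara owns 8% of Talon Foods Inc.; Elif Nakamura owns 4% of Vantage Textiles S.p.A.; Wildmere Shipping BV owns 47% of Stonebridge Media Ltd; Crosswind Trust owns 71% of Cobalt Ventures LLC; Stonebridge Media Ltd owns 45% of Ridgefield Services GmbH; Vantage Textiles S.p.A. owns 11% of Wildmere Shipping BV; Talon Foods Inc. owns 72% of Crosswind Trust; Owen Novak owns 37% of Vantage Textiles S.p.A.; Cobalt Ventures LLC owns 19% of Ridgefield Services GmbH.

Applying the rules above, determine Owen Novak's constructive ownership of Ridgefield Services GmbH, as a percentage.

Chain via Vantage Textiles S.p.A. → Wildmere Shipping BV → Stonebridge Media Ltd (R1): 37% × 11% × 47% × 45% = 0.860805% of Ridgefield Services GmbH.
Chain via Talon Foods Inc. → Crosswind Trust → Cobalt Ventures LLC (R1): 66% × 72% × 71% × 19% = 6.410448% of Ridgefield Services GmbH.
Aggregating (R2): 0.860805% + 6.410448% = 7.271253%.

7.271253%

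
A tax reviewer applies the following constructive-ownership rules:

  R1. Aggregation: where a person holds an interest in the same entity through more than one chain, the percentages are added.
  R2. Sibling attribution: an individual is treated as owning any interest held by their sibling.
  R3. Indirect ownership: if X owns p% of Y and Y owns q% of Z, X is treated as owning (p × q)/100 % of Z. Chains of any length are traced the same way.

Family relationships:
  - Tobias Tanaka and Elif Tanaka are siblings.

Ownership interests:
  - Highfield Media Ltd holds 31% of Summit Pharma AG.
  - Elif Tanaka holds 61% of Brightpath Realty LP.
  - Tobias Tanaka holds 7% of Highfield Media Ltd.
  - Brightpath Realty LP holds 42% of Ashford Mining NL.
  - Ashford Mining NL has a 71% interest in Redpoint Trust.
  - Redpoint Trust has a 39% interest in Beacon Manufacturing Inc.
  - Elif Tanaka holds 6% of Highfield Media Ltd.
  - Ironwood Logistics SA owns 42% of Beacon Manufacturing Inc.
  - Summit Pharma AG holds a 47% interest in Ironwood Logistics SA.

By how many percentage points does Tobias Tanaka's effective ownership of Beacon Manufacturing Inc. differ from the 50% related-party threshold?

By sibling attribution (R2), Tobias Tanaka is treated as also owning Elif Tanaka's interest in Highfield Media Ltd, giving 7% + 6% = 13%.
By sibling attribution (R2), Tobias Tanaka is treated as owning Elif Tanaka's 61% interest in Brightpath Realty LP.
Chain via Highfield Media Ltd → Summit Pharma AG → Ironwood Logistics SA (R3): 13% × 31% × 47% × 42% = 0.795522% of Beacon Manufacturing Inc.
Chain via Brightpath Realty LP → Ashford Mining NL → Redpoint Trust (R3): 61% × 42% × 71% × 39% = 7.094178% of Beacon Manufacturing Inc.
Aggregating (R1): 0.795522% + 7.094178% = 7.8897%.
7.8897% falls short of the 50% threshold by 42.1103 percentage points.

42.1103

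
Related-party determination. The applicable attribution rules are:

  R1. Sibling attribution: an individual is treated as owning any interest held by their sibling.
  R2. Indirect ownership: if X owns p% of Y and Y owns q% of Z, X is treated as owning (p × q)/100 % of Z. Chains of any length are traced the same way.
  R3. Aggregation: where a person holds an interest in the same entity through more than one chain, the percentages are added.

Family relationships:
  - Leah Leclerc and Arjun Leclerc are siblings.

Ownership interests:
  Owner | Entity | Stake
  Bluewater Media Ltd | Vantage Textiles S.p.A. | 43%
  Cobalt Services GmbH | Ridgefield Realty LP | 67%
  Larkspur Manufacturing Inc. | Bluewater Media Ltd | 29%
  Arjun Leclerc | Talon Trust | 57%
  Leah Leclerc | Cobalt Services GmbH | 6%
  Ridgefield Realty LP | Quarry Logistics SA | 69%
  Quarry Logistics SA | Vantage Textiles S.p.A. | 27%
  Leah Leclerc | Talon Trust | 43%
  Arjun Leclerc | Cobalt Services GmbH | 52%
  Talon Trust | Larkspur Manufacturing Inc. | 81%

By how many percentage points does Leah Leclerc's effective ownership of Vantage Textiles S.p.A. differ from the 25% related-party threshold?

By sibling attribution (R1), Leah Leclerc is treated as also owning Arjun Leclerc's interest in Talon Trust, giving 43% + 57% = 100%.
By sibling attribution (R1), Leah Leclerc is treated as also owning Arjun Leclerc's interest in Cobalt Services GmbH, giving 6% + 52% = 58%.
Chain via Talon Trust → Larkspur Manufacturing Inc. → Bluewater Media Ltd (R2): 100% × 81% × 29% × 43% = 10.1007% of Vantage Textiles S.p.A.
Chain via Cobalt Services GmbH → Ridgefield Realty LP → Quarry Logistics SA (R2): 58% × 67% × 69% × 27% = 7.239618% of Vantage Textiles S.p.A.
Aggregating (R3): 10.1007% + 7.239618% = 17.340318%.
17.340318% falls short of the 25% threshold by 7.659682 percentage points.

7.659682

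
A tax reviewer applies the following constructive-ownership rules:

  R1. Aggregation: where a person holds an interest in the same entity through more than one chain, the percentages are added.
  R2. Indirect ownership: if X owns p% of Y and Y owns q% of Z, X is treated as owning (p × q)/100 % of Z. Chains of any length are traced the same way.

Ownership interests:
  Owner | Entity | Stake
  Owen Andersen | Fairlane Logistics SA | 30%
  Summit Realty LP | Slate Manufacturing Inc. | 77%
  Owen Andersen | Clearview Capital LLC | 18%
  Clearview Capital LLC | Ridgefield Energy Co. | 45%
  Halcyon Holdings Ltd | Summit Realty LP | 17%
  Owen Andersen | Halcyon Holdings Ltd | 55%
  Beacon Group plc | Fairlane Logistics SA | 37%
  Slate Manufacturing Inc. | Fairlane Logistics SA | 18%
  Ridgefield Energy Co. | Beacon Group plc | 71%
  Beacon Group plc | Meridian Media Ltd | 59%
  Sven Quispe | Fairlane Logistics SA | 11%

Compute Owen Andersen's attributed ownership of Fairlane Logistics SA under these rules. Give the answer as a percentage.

Chain via Halcyon Holdings Ltd → Summit Realty LP → Slate Manufacturing Inc. (R2): 55% × 17% × 77% × 18% = 1.29591% of Fairlane Logistics SA.
Chain via Clearview Capital LLC → Ridgefield Energy Co. → Beacon Group plc (R2): 18% × 45% × 71% × 37% = 2.12787% of Fairlane Logistics SA.
Direct interest in Fairlane Logistics SA: 30%.
Aggregating (R1): 1.29591% + 2.12787% + 30% = 33.42378%.

33.42378%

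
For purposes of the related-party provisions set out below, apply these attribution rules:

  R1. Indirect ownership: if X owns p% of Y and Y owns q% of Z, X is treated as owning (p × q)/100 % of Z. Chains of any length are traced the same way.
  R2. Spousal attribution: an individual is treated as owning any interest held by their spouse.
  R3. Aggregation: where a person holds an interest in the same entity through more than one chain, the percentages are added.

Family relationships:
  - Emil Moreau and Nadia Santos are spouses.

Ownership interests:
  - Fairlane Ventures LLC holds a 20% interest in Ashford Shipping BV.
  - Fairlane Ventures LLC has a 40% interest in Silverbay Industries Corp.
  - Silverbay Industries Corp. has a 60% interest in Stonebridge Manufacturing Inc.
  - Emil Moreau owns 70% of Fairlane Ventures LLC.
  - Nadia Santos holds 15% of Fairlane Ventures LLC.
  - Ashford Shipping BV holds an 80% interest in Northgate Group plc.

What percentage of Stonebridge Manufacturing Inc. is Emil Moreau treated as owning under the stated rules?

By spousal attribution (R2), Emil Moreau is treated as also owning Nadia Santos's interest in Fairlane Ventures LLC, giving 70% + 15% = 85%.
Chain via Fairlane Ventures LLC → Silverbay Industries Corp. (R1): 85% × 40% × 60% = 20.4% of Stonebridge Manufacturing Inc.

20.4%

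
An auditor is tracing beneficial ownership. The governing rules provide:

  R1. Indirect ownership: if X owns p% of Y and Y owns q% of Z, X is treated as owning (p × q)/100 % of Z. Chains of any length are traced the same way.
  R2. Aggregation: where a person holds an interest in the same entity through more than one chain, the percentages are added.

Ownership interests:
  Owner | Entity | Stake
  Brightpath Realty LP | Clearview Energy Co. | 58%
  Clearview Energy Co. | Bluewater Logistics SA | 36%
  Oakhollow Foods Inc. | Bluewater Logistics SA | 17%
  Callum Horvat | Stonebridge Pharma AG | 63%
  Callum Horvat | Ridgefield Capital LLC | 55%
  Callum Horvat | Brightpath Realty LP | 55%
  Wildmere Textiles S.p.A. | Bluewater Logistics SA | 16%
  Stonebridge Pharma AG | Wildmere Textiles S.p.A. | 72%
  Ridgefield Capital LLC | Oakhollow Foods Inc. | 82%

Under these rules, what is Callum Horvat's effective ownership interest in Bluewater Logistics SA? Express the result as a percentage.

26.4086%

Chain via Brightpath Realty LP → Clearview Energy Co. (R1): 55% × 58% × 36% = 11.484% of Bluewater Logistics SA.
Chain via Ridgefield Capital LLC → Oakhollow Foods Inc. (R1): 55% × 82% × 17% = 7.667% of Bluewater Logistics SA.
Chain via Stonebridge Pharma AG → Wildmere Textiles S.p.A. (R1): 63% × 72% × 16% = 7.2576% of Bluewater Logistics SA.
Aggregating (R2): 11.484% + 7.667% + 7.2576% = 26.4086%.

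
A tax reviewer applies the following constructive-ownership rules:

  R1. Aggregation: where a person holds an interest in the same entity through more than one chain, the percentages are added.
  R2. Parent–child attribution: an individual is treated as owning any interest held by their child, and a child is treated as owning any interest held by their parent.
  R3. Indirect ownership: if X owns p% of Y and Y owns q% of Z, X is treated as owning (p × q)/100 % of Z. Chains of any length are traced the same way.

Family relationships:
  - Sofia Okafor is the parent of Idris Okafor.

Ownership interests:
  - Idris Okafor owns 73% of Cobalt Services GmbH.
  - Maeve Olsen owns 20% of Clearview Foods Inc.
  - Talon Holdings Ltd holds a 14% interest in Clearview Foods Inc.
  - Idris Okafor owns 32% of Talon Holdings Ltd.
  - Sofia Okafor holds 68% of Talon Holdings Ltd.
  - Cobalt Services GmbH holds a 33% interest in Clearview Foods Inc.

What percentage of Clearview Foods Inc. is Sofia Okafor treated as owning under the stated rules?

By parent–child attribution (R2), Sofia Okafor is treated as also owning Idris Okafor's interest in Talon Holdings Ltd, giving 68% + 32% = 100%.
By parent–child attribution (R2), Sofia Okafor is treated as owning Idris Okafor's 73% interest in Cobalt Services GmbH.
Chain via Talon Holdings Ltd (R3): 100% × 14% = 14% of Clearview Foods Inc.
Chain via Cobalt Services GmbH (R3): 73% × 33% = 24.09% of Clearview Foods Inc.
Aggregating (R1): 14% + 24.09% = 38.09%.

38.09%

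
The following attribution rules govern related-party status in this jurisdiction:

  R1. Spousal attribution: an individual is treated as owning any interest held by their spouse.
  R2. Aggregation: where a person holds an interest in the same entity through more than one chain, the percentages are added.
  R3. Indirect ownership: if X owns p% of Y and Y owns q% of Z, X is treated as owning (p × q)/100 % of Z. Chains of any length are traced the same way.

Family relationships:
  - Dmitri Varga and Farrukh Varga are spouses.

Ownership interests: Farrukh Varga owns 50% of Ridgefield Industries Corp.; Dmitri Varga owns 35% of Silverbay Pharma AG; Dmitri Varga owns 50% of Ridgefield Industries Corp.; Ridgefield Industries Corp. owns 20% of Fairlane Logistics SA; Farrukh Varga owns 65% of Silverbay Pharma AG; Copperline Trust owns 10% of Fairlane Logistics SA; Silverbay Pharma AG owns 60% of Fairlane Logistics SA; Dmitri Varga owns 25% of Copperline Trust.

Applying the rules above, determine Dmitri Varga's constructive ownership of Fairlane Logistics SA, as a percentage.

By spousal attribution (R1), Dmitri Varga is treated as also owning Farrukh Varga's interest in Silverbay Pharma AG, giving 35% + 65% = 100%.
By spousal attribution (R1), Dmitri Varga is treated as also owning Farrukh Varga's interest in Ridgefield Industries Corp, giving 50% + 50% = 100%.
Chain via Copperline Trust (R3): 25% × 10% = 2.5% of Fairlane Logistics SA.
Chain via Silverbay Pharma AG (R3): 100% × 60% = 60% of Fairlane Logistics SA.
Chain via Ridgefield Industries Corp. (R3): 100% × 20% = 20% of Fairlane Logistics SA.
Aggregating (R2): 2.5% + 60% + 20% = 82.5%.

82.5%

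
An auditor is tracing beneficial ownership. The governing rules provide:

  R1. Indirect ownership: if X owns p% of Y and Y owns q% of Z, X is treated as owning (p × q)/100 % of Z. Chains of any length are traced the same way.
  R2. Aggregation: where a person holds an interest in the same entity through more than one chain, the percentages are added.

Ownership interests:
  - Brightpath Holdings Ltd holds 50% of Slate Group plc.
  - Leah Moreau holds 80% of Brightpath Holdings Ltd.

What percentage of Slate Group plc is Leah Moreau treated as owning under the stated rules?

Chain via Brightpath Holdings Ltd (R1): 80% × 50% = 40% of Slate Group plc.

40%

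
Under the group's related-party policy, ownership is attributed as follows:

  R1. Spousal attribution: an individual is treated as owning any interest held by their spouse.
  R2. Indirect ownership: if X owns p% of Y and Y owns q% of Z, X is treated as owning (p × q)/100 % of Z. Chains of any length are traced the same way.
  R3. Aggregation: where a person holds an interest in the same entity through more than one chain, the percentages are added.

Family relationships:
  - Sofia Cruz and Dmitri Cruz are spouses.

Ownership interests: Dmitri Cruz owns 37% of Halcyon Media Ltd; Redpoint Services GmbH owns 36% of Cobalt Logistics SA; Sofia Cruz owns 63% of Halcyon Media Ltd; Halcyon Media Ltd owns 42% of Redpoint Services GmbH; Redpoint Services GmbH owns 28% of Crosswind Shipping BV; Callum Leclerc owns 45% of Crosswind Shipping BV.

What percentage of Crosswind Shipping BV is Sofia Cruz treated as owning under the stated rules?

11.76%

By spousal attribution (R1), Sofia Cruz is treated as also owning Dmitri Cruz's interest in Halcyon Media Ltd, giving 63% + 37% = 100%.
Chain via Halcyon Media Ltd → Redpoint Services GmbH (R2): 100% × 42% × 28% = 11.76% of Crosswind Shipping BV.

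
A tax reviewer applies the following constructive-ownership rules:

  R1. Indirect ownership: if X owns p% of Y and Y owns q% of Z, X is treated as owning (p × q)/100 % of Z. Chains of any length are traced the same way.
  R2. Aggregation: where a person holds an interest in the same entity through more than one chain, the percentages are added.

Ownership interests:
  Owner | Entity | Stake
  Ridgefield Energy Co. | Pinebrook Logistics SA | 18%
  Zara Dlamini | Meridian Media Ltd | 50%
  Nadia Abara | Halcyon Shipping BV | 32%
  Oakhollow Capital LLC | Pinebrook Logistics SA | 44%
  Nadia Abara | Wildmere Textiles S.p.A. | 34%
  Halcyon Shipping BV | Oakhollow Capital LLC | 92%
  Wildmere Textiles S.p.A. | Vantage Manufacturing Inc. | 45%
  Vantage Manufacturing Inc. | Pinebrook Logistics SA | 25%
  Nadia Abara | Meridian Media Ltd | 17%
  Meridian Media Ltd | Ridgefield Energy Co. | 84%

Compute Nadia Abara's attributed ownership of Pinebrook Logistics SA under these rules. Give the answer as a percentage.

19.349%

Chain via Meridian Media Ltd → Ridgefield Energy Co. (R1): 17% × 84% × 18% = 2.5704% of Pinebrook Logistics SA.
Chain via Wildmere Textiles S.p.A. → Vantage Manufacturing Inc. (R1): 34% × 45% × 25% = 3.825% of Pinebrook Logistics SA.
Chain via Halcyon Shipping BV → Oakhollow Capital LLC (R1): 32% × 92% × 44% = 12.9536% of Pinebrook Logistics SA.
Aggregating (R2): 2.5704% + 3.825% + 12.9536% = 19.349%.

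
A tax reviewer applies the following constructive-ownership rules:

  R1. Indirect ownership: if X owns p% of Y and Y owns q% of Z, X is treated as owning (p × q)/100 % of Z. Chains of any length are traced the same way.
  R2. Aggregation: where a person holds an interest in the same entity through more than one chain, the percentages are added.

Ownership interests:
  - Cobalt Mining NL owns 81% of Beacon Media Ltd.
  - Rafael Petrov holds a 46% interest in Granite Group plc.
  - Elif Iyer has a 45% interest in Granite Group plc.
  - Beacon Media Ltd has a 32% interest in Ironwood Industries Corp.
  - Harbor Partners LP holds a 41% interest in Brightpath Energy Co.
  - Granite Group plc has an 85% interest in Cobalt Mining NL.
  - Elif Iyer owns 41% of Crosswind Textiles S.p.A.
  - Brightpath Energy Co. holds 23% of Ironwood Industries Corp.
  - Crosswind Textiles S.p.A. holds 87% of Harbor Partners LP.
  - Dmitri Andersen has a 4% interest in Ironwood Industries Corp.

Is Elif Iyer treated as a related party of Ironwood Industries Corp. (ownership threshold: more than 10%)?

Yes

Chain via Crosswind Textiles S.p.A. → Harbor Partners LP → Brightpath Energy Co. (R1): 41% × 87% × 41% × 23% = 3.363681% of Ironwood Industries Corp.
Chain via Granite Group plc → Cobalt Mining NL → Beacon Media Ltd (R1): 45% × 85% × 81% × 32% = 9.9144% of Ironwood Industries Corp.
Aggregating (R2): 3.363681% + 9.9144% = 13.278081%.
13.278081% exceeds the 10% threshold, so Elif is a related party to Ironwood Industries Corp.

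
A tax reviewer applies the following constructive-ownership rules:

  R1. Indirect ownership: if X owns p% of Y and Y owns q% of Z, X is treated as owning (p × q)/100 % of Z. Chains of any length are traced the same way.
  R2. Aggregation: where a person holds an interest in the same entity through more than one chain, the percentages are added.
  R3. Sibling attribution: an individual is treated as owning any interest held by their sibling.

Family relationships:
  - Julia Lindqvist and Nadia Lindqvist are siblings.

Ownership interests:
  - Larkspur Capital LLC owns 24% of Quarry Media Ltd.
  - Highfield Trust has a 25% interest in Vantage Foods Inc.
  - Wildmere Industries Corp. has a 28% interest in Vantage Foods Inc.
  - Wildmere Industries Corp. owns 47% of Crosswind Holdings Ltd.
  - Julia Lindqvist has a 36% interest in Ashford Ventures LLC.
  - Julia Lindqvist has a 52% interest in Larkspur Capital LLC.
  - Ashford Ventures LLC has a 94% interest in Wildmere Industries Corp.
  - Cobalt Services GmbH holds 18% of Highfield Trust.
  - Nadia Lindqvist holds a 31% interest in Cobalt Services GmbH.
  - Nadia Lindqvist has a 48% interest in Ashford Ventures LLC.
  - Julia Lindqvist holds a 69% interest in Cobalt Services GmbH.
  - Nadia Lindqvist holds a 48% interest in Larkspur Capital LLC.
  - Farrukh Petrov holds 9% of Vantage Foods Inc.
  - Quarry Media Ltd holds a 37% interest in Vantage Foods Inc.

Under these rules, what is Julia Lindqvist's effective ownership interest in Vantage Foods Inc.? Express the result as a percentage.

By sibling attribution (R3), Julia Lindqvist is treated as also owning Nadia Lindqvist's interest in Ashford Ventures LLC, giving 36% + 48% = 84%.
By sibling attribution (R3), Julia Lindqvist is treated as also owning Nadia Lindqvist's interest in Cobalt Services GmbH, giving 69% + 31% = 100%.
By sibling attribution (R3), Julia Lindqvist is treated as also owning Nadia Lindqvist's interest in Larkspur Capital LLC, giving 52% + 48% = 100%.
Chain via Ashford Ventures LLC → Wildmere Industries Corp. (R1): 84% × 94% × 28% = 22.1088% of Vantage Foods Inc.
Chain via Cobalt Services GmbH → Highfield Trust (R1): 100% × 18% × 25% = 4.5% of Vantage Foods Inc.
Chain via Larkspur Capital LLC → Quarry Media Ltd (R1): 100% × 24% × 37% = 8.88% of Vantage Foods Inc.
Aggregating (R2): 22.1088% + 4.5% + 8.88% = 35.4888%.

35.4888%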